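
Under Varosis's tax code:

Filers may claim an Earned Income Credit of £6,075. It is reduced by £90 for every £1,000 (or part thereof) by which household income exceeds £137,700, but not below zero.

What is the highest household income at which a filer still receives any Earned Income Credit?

After 67 increments the reduction is 67 × £90 = £6,030, leaving £45; one more increment wipes it out. Increment 67 ends at excess 67 × £1,000 = £67,000, so the highest qualifying income is £137,700 + £67,000 = £204,700.

£204,700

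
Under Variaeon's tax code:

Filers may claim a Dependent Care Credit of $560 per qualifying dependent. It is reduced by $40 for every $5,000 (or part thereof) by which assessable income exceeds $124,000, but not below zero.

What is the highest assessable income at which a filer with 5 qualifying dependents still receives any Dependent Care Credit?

Full credit = 5 × $560 = $2,800.
After 69 increments the reduction is 69 × $40 = $2,760, leaving $40; one more increment wipes it out. Increment 69 ends at excess 69 × $5,000 = $345,000, so the highest qualifying income is $124,000 + $345,000 = $469,000.

$469,000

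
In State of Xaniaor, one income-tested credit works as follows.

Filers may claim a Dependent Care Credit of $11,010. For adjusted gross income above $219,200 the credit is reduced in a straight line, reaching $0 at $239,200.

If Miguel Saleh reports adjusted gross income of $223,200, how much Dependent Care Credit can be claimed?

Dependent Care Credit: $223,200 is $4,000 into a $20,000 phase-out range, leaving 16,000/20,000 of the credit: $11,010 × 16,000/20,000 = $8,808.

$8,808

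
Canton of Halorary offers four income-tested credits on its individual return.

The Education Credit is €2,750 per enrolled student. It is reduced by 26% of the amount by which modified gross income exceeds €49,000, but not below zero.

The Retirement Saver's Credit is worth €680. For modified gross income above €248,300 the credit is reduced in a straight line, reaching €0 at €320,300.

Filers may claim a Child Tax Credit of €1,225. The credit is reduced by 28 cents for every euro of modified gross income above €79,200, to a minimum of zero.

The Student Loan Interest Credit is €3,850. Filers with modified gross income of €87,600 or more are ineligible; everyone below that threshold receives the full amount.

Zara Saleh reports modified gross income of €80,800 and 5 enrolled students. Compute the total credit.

Education Credit: base = 5 × €2,750 = €13,750. 26% of the €31,800 excess over €49,000 is €8,268; credit = €13,750 − €8,268 = €5,482.
Retirement Saver's Credit: €80,800 is at or below the €248,300 threshold, so the full €680 applies.
Child Tax Credit: 28% of the €1,600 excess over €79,200 is €448; credit = €1,225 − €448 = €777.
Student Loan Interest Credit: €80,800 is below the €87,600 cutoff, so the full €3,850 applies.
Total: €5,482 + €680 + €777 + €3,850 = €10,789.

€10,789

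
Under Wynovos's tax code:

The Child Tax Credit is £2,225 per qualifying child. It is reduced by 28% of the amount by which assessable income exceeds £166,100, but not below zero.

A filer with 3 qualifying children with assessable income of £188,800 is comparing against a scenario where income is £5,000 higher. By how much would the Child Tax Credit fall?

At £188,800 — base = 3 × £2,225 = £6,675. 28% of the £22,700 excess over £166,100 is £6,356; credit = £6,675 − £6,356 = £319.
At £193,800 — base = 3 × £2,225 = £6,675. 28% of the £27,700 excess over £166,100 is £7,756 ≥ base, so the credit is £0.
Lost: £319 − £0 = £319.

£319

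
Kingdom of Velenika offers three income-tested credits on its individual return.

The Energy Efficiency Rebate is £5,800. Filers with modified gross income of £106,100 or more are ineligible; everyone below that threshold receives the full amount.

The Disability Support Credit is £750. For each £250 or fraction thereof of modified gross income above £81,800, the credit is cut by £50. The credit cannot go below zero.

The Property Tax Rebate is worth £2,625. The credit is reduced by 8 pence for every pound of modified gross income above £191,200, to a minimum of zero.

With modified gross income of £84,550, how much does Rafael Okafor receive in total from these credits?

Energy Efficiency Rebate: £84,550 is below the £106,100 cutoff, so the full £5,800 applies.
Disability Support Credit: income exceeds £81,800 by £2,750, which is 11 full-or-partial £250 increments; reduction = 11 × £50 = £550, leaving £200.
Property Tax Rebate: £84,550 is at or below the £191,200 threshold, so the full £2,625 applies.
Total: £5,800 + £200 + £2,625 = £8,625.

£8,625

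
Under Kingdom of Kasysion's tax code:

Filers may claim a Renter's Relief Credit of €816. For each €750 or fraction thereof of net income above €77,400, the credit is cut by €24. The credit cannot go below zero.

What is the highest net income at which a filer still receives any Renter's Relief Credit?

After 33 increments the reduction is 33 × €24 = €792, leaving €24; one more increment wipes it out. Increment 33 ends at excess 33 × €750 = €24,750, so the highest qualifying income is €77,400 + €24,750 = €102,150.

€102,150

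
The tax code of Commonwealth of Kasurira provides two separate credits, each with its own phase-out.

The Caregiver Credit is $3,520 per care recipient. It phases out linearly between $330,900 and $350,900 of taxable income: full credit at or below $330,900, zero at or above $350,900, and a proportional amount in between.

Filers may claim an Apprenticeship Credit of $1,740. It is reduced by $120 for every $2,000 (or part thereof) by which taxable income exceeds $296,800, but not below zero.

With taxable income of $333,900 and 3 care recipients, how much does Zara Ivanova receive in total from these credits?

$8,976

Caregiver Credit: base = 3 × $3,520 = $10,560. $333,900 is $3,000 into a $20,000 phase-out range, leaving 17,000/20,000 of the credit: $10,560 × 17,000/20,000 = $8,976.
Apprenticeship Credit: income exceeds $296,800 by $37,100 → 19 increments × $120 = $2,280 ≥ base, so the credit is $0.
Total: $8,976 + $0 = $8,976.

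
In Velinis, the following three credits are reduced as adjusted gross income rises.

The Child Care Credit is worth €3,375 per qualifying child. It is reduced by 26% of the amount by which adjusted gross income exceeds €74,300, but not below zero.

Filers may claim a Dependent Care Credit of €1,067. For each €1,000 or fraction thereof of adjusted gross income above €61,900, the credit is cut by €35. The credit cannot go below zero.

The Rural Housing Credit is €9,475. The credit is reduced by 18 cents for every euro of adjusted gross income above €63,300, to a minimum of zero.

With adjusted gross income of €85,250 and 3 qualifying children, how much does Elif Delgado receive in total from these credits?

€13,029

Child Care Credit: base = 3 × €3,375 = €10,125. 26% of the €10,950 excess over €74,300 is €2,847; credit = €10,125 − €2,847 = €7,278.
Dependent Care Credit: income exceeds €61,900 by €23,350, which is 24 full-or-partial €1,000 increments; reduction = 24 × €35 = €840, leaving €227.
Rural Housing Credit: 18% of the €21,950 excess over €63,300 is €3,951; credit = €9,475 − €3,951 = €5,524.
Total: €7,278 + €227 + €5,524 = €13,029.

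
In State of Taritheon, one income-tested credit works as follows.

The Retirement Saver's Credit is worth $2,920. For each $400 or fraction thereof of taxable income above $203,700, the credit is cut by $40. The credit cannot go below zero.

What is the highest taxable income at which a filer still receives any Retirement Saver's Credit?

$232,500

After 72 increments the reduction is 72 × $40 = $2,880, leaving $40; one more increment wipes it out. Increment 72 ends at excess 72 × $400 = $28,800, so the highest qualifying income is $203,700 + $28,800 = $232,500.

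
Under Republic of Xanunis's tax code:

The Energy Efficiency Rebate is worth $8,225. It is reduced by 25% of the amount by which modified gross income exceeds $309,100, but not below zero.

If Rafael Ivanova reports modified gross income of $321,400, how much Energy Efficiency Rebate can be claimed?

$5,150

Energy Efficiency Rebate: 25% of the $12,300 excess over $309,100 is $3,075; credit = $8,225 − $3,075 = $5,150.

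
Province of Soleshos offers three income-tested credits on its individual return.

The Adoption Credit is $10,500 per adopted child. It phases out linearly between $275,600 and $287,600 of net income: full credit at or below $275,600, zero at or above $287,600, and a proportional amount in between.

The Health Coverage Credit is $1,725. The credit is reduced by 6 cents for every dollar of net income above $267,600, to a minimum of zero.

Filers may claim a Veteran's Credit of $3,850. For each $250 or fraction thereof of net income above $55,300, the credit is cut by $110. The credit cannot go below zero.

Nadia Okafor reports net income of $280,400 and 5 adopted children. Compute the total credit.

$32,457

Adoption Credit: base = 5 × $10,500 = $52,500. $280,400 is $4,800 into a $12,000 phase-out range, leaving 7,200/12,000 of the credit: $52,500 × 7,200/12,000 = $31,500.
Health Coverage Credit: 6% of the $12,800 excess over $267,600 is $768; credit = $1,725 − $768 = $957.
Veteran's Credit: income exceeds $55,300 by $225,100 → 901 increments × $110 = $99,110 ≥ base, so the credit is $0.
Total: $31,500 + $957 + $0 = $32,457.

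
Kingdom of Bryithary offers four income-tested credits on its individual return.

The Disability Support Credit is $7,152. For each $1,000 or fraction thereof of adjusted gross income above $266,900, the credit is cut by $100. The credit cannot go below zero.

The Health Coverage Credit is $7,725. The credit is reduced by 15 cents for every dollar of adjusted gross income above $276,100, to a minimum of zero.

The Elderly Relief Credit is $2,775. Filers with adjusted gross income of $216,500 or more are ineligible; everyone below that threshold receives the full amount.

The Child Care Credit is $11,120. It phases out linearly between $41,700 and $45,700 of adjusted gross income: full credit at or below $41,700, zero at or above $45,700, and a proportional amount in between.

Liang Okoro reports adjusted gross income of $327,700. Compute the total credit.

$1,052

Disability Support Credit: income exceeds $266,900 by $60,800, which is 61 full-or-partial $1,000 increments; reduction = 61 × $100 = $6,100, leaving $1,052.
Health Coverage Credit: 15% of the $51,600 excess over $276,100 is $7,740 ≥ base, so the credit is $0.
Elderly Relief Credit: $327,700 meets or exceeds the $216,500 cutoff, so the credit is $0.
Child Care Credit: $327,700 is at or above $45,700, so the credit is $0.
Total: $1,052 + $0 + $0 + $0 = $1,052.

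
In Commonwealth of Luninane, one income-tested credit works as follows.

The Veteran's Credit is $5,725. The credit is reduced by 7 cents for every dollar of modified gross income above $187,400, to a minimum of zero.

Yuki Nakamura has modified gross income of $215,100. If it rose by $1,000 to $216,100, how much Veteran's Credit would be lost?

At $215,100 — 7% of the $27,700 excess over $187,400 is $1,939; credit = $5,725 − $1,939 = $3,786.
At $216,100 — 7% of the $28,700 excess over $187,400 is $2,009; credit = $5,725 − $2,009 = $3,716.
Lost: $3,786 − $3,716 = $70.

$70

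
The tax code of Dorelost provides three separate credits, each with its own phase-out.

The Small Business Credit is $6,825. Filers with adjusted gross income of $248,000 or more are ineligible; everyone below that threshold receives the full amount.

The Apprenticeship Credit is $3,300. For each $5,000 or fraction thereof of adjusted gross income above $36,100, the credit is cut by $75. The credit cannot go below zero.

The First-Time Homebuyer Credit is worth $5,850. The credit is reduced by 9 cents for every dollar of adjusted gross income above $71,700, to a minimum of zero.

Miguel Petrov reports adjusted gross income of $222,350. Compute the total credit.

Small Business Credit: $222,350 is below the $248,000 cutoff, so the full $6,825 applies.
Apprenticeship Credit: income exceeds $36,100 by $186,250, which is 38 full-or-partial $5,000 increments; reduction = 38 × $75 = $2,850, leaving $450.
First-Time Homebuyer Credit: 9% of the $150,650 excess over $71,700 is $13,558.50 ≥ base, so the credit is $0.
Total: $6,825 + $450 + $0 = $7,275.

$7,275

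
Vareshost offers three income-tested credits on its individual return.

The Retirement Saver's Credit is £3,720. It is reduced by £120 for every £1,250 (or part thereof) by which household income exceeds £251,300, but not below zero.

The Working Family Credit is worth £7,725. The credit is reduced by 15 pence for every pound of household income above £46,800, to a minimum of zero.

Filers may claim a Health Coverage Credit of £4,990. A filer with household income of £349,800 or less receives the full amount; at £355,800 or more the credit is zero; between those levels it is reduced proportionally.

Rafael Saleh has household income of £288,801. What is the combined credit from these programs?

£4,990

Retirement Saver's Credit: income exceeds £251,300 by £37,501 → 31 increments × £120 = £3,720 ≥ base, so the credit is £0.
Working Family Credit: 15% of the £242,001 excess over £46,800 is £36,300.15 ≥ base, so the credit is £0.
Health Coverage Credit: £288,801 is at or below the £349,800 threshold, so the full £4,990 applies.
Total: £0 + £0 + £4,990 = £4,990.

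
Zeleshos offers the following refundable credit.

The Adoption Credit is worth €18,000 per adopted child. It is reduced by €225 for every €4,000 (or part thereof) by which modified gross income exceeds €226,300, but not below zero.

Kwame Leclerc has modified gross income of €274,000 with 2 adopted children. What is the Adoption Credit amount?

Adoption Credit: base = 2 × €18,000 = €36,000. income exceeds €226,300 by €47,700, which is 12 full-or-partial €4,000 increments; reduction = 12 × €225 = €2,700, leaving €33,300.

€33,300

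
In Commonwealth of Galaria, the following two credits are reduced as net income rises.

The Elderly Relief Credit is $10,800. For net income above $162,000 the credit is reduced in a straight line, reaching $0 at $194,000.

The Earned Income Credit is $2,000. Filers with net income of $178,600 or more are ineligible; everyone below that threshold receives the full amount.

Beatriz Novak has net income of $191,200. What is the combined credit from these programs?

Elderly Relief Credit: $191,200 is $29,200 into a $32,000 phase-out range, leaving 2,800/32,000 of the credit: $10,800 × 2,800/32,000 = $945.
Earned Income Credit: $191,200 meets or exceeds the $178,600 cutoff, so the credit is $0.
Total: $945 + $0 = $945.

$945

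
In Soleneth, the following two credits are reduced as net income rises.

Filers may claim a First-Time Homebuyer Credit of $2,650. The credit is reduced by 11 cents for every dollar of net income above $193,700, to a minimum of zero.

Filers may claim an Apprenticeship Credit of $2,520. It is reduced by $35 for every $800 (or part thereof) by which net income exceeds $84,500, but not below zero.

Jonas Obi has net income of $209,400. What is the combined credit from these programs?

$923

First-Time Homebuyer Credit: 11% of the $15,700 excess over $193,700 is $1,727; credit = $2,650 − $1,727 = $923.
Apprenticeship Credit: income exceeds $84,500 by $124,900 → 157 increments × $35 = $5,495 ≥ base, so the credit is $0.
Total: $923 + $0 = $923.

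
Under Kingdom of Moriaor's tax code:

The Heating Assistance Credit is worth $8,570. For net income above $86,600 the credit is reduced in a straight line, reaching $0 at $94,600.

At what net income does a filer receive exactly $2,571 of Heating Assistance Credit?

$92,200

$2,571 is 2,571/8,570 of the full $8,570, so 5,999/8,570 of the $8,000 range has been used: income = $86,600 + $8,000 × 5,999/8,570 = $92,200.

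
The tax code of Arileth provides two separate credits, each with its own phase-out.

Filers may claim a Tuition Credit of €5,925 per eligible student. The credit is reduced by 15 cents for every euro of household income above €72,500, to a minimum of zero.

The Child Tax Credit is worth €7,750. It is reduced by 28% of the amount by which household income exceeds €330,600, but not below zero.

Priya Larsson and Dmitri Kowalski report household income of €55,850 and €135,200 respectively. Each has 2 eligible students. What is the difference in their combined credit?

€9,405

Priya (€55,850): Tuition Credit: base = 2 × €5,925 = €11,850. €55,850 is at or below the €72,500 threshold, so the full €11,850 applies. Child Tax Credit: €55,850 is at or below the €330,600 threshold, so the full €7,750 applies. total €11,850 + €7,750 = €19,600
Dmitri (€135,200): Tuition Credit: base = 2 × €5,925 = €11,850. 15% of the €62,700 excess over €72,500 is €9,405; credit = €11,850 − €9,405 = €2,445. Child Tax Credit: €135,200 is at or below the €330,600 threshold, so the full €7,750 applies. total €2,445 + €7,750 = €10,195
Difference: |€19,600 − €10,195| = €9,405.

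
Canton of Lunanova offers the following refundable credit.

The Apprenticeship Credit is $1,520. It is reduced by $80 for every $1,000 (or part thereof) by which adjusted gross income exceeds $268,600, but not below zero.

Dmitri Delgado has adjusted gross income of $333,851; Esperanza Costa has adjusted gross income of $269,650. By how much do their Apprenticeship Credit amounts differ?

$1,360

Dmitri ($333,851): Apprenticeship Credit: income exceeds $268,600 by $65,251 → 66 increments × $80 = $5,280 ≥ base, so the credit is $0.
Esperanza ($269,650): Apprenticeship Credit: income exceeds $268,600 by $1,050, which is 2 full-or-partial $1,000 increments; reduction = 2 × $80 = $160, leaving $1,360.
Difference: |$0 − $1,360| = $1,360.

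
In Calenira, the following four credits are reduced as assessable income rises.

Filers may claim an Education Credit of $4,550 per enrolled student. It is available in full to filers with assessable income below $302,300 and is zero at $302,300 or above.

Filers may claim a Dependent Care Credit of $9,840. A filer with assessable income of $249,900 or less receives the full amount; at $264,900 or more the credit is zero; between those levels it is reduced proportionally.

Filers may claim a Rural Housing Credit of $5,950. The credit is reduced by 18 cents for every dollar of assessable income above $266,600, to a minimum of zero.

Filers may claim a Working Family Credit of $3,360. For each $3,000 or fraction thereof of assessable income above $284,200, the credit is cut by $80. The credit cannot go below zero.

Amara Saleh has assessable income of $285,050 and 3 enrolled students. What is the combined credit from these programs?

$19,559

Education Credit: base = 3 × $4,550 = $13,650. $285,050 is below the $302,300 cutoff, so the full $13,650 applies.
Dependent Care Credit: $285,050 is at or above $264,900, so the credit is $0.
Rural Housing Credit: 18% of the $18,450 excess over $266,600 is $3,321; credit = $5,950 − $3,321 = $2,629.
Working Family Credit: income exceeds $284,200 by $850, which is 1 full-or-partial $3,000 increment; reduction = 1 × $80 = $80, leaving $3,280.
Total: $13,650 + $0 + $2,629 + $3,280 = $19,559.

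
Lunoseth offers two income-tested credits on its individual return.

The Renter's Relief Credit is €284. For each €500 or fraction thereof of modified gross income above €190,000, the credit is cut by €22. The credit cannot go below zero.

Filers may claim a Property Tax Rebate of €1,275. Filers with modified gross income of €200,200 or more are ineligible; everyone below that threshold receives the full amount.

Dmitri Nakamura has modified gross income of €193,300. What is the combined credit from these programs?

€1,405

Renter's Relief Credit: income exceeds €190,000 by €3,300, which is 7 full-or-partial €500 increments; reduction = 7 × €22 = €154, leaving €130.
Property Tax Rebate: €193,300 is below the €200,200 cutoff, so the full €1,275 applies.
Total: €130 + €1,275 = €1,405.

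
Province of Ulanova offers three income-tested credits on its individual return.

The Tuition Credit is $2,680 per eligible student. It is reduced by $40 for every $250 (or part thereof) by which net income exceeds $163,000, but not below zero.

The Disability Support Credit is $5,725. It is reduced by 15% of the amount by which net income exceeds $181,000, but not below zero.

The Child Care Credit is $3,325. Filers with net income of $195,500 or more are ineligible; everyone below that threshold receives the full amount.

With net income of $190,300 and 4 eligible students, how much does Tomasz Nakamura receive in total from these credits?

Tuition Credit: base = 4 × $2,680 = $10,720. income exceeds $163,000 by $27,300, which is 110 full-or-partial $250 increments; reduction = 110 × $40 = $4,400, leaving $6,320.
Disability Support Credit: 15% of the $9,300 excess over $181,000 is $1,395; credit = $5,725 − $1,395 = $4,330.
Child Care Credit: $190,300 is below the $195,500 cutoff, so the full $3,325 applies.
Total: $6,320 + $4,330 + $3,325 = $13,975.

$13,975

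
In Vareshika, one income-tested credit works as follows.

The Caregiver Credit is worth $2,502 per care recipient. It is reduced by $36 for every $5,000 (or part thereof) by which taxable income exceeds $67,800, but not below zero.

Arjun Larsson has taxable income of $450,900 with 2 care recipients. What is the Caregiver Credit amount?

$2,232

Caregiver Credit: base = 2 × $2,502 = $5,004. income exceeds $67,800 by $383,100, which is 77 full-or-partial $5,000 increments; reduction = 77 × $36 = $2,772, leaving $2,232.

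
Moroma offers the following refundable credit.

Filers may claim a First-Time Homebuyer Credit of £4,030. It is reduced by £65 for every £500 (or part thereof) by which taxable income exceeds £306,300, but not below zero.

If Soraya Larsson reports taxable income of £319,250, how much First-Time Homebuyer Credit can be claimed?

£2,340

First-Time Homebuyer Credit: income exceeds £306,300 by £12,950, which is 26 full-or-partial £500 increments; reduction = 26 × £65 = £1,690, leaving £2,340.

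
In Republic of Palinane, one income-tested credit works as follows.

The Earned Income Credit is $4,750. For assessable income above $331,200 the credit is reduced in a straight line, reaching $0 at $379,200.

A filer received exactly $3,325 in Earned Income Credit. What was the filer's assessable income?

$345,600

$3,325 is 3,325/4,750 of the full $4,750, so 1,425/4,750 of the $48,000 range has been used: income = $331,200 + $48,000 × 1,425/4,750 = $345,600.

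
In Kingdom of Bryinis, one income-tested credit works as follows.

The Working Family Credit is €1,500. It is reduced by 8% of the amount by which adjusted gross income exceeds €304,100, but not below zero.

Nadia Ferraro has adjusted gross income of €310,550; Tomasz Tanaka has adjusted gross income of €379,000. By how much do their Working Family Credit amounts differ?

Nadia (€310,550): Working Family Credit: 8% of the €6,450 excess over €304,100 is €516; credit = €1,500 − €516 = €984.
Tomasz (€379,000): Working Family Credit: 8% of the €74,900 excess over €304,100 is €5,992 ≥ base, so the credit is €0.
Difference: |€984 − €0| = €984.

€984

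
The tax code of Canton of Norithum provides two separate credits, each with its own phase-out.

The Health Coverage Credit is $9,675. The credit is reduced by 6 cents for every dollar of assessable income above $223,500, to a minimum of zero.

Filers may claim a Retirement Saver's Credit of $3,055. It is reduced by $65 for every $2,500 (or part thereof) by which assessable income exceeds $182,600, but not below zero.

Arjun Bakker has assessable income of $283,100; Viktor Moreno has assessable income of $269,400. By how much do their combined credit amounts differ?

Arjun ($283,100): Health Coverage Credit: 6% of the $59,600 excess over $223,500 is $3,576; credit = $9,675 − $3,576 = $6,099. Retirement Saver's Credit: income exceeds $182,600 by $100,500, which is 41 full-or-partial $2,500 increments; reduction = 41 × $65 = $2,665, leaving $390. total $6,099 + $390 = $6,489
Viktor ($269,400): Health Coverage Credit: 6% of the $45,900 excess over $223,500 is $2,754; credit = $9,675 − $2,754 = $6,921. Retirement Saver's Credit: income exceeds $182,600 by $86,800, which is 35 full-or-partial $2,500 increments; reduction = 35 × $65 = $2,275, leaving $780. total $6,921 + $780 = $7,701
Difference: |$6,489 − $7,701| = $1,212.

$1,212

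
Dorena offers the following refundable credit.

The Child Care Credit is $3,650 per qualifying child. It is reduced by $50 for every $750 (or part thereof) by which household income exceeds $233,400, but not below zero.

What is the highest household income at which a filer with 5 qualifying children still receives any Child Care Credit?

Full credit = 5 × $3,650 = $18,250.
After 364 increments the reduction is 364 × $50 = $18,200, leaving $50; one more increment wipes it out. Increment 364 ends at excess 364 × $750 = $273,000, so the highest qualifying income is $233,400 + $273,000 = $506,400.

$506,400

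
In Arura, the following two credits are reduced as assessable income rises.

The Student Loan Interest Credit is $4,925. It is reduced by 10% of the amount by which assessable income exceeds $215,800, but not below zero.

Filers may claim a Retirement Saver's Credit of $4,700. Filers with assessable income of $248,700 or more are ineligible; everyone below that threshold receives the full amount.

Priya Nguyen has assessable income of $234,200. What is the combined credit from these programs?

Student Loan Interest Credit: 10% of the $18,400 excess over $215,800 is $1,840; credit = $4,925 − $1,840 = $3,085.
Retirement Saver's Credit: $234,200 is below the $248,700 cutoff, so the full $4,700 applies.
Total: $3,085 + $4,700 = $7,785.

$7,785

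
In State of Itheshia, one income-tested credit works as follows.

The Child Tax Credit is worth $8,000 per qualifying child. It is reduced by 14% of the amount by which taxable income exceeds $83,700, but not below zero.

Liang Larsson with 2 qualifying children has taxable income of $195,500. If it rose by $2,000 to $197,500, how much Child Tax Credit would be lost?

At $195,500 — base = 2 × $8,000 = $16,000. 14% of the $111,800 excess over $83,700 is $15,652; credit = $16,000 − $15,652 = $348.
At $197,500 — base = 2 × $8,000 = $16,000. 14% of the $113,800 excess over $83,700 is $15,932; credit = $16,000 − $15,932 = $68.
Lost: $348 − $68 = $280.

$280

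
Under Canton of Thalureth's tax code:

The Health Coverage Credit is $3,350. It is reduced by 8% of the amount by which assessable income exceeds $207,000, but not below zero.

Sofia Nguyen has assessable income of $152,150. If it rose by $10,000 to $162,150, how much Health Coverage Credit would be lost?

$0

At $152,150 — $152,150 is at or below the $207,000 threshold, so the full $3,350 applies.
At $162,150 — $162,150 is at or below the $207,000 threshold, so the full $3,350 applies.
Lost: $3,350 − $3,350 = $0.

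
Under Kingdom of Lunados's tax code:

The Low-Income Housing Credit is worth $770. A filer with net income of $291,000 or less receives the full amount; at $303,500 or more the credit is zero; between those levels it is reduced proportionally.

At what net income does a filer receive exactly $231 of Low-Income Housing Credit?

$299,750

$231 is 231/770 of the full $770, so 539/770 of the $12,500 range has been used: income = $291,000 + $12,500 × 539/770 = $299,750.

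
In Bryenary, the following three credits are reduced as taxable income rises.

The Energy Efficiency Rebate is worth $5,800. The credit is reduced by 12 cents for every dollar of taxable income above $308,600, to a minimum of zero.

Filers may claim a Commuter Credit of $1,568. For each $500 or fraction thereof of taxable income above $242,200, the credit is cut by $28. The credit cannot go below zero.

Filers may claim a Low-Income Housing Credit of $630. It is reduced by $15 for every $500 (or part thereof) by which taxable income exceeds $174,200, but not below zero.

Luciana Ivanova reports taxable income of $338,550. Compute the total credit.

$2,206

Energy Efficiency Rebate: 12% of the $29,950 excess over $308,600 is $3,594; credit = $5,800 − $3,594 = $2,206.
Commuter Credit: income exceeds $242,200 by $96,350 → 193 increments × $28 = $5,404 ≥ base, so the credit is $0.
Low-Income Housing Credit: income exceeds $174,200 by $164,350 → 329 increments × $15 = $4,935 ≥ base, so the credit is $0.
Total: $2,206 + $0 + $0 = $2,206.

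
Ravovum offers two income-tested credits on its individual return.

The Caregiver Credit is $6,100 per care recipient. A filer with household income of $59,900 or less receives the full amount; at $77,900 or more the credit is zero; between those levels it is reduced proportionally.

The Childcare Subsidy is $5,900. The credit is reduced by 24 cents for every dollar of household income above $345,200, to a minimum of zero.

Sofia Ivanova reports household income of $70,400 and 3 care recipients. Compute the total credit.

$13,525

Caregiver Credit: base = 3 × $6,100 = $18,300. $70,400 is $10,500 into a $18,000 phase-out range, leaving 7,500/18,000 of the credit: $18,300 × 7,500/18,000 = $7,625.
Childcare Subsidy: $70,400 is at or below the $345,200 threshold, so the full $5,900 applies.
Total: $7,625 + $5,900 = $13,525.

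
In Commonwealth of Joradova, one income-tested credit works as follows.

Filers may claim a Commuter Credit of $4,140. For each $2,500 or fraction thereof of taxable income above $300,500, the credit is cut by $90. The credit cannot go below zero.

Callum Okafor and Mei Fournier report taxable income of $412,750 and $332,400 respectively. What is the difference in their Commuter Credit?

Callum ($412,750): Commuter Credit: income exceeds $300,500 by $112,250, which is 45 full-or-partial $2,500 increments; reduction = 45 × $90 = $4,050, leaving $90.
Mei ($332,400): Commuter Credit: income exceeds $300,500 by $31,900, which is 13 full-or-partial $2,500 increments; reduction = 13 × $90 = $1,170, leaving $2,970.
Difference: |$90 − $2,970| = $2,880.

$2,880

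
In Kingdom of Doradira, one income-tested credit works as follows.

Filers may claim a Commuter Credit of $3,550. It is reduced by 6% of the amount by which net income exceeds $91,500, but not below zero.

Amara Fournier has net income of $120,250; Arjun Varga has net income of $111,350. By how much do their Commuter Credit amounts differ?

$534

Amara ($120,250): Commuter Credit: 6% of the $28,750 excess over $91,500 is $1,725; credit = $3,550 − $1,725 = $1,825.
Arjun ($111,350): Commuter Credit: 6% of the $19,850 excess over $91,500 is $1,191; credit = $3,550 − $1,191 = $2,359.
Difference: |$1,825 − $2,359| = $534.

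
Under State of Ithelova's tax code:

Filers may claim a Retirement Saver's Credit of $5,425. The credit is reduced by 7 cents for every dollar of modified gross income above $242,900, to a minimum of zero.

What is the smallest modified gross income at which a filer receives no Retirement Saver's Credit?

The credit falls by 7% of each dollar above $242,900, so it reaches zero when the excess is $5,425 / 7% = $77,500: income = $242,900 + $77,500 = $320,400.

$320,400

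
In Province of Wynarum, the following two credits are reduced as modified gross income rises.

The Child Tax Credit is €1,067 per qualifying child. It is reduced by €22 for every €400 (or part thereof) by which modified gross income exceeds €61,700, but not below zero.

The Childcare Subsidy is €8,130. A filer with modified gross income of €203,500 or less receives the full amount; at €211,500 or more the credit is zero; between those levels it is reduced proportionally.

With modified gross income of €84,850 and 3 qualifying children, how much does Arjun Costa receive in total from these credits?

€10,055

Child Tax Credit: base = 3 × €1,067 = €3,201. income exceeds €61,700 by €23,150, which is 58 full-or-partial €400 increments; reduction = 58 × €22 = €1,276, leaving €1,925.
Childcare Subsidy: €84,850 is at or below the €203,500 threshold, so the full €8,130 applies.
Total: €1,925 + €8,130 = €10,055.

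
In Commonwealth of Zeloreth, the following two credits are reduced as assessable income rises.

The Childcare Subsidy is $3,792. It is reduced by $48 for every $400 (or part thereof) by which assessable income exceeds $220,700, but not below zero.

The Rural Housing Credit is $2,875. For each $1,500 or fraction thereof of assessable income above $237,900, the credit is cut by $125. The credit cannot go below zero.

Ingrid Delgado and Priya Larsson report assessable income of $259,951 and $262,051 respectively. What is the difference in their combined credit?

$250

Ingrid ($259,951): Childcare Subsidy: income exceeds $220,700 by $39,251 → 99 increments × $48 = $4,752 ≥ base, so the credit is $0. Rural Housing Credit: income exceeds $237,900 by $22,051, which is 15 full-or-partial $1,500 increments; reduction = 15 × $125 = $1,875, leaving $1,000. total $0 + $1,000 = $1,000
Priya ($262,051): Childcare Subsidy: income exceeds $220,700 by $41,351 → 104 increments × $48 = $4,992 ≥ base, so the credit is $0. Rural Housing Credit: income exceeds $237,900 by $24,151, which is 17 full-or-partial $1,500 increments; reduction = 17 × $125 = $2,125, leaving $750. total $0 + $750 = $750
Difference: |$1,000 − $750| = $250.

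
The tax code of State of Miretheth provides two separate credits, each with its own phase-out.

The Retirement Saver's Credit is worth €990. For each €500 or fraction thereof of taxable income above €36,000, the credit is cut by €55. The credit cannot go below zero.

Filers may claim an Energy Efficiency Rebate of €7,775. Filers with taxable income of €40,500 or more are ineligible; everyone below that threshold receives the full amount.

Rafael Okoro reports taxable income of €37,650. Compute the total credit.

€8,545

Retirement Saver's Credit: income exceeds €36,000 by €1,650, which is 4 full-or-partial €500 increments; reduction = 4 × €55 = €220, leaving €770.
Energy Efficiency Rebate: €37,650 is below the €40,500 cutoff, so the full €7,775 applies.
Total: €770 + €7,775 = €8,545.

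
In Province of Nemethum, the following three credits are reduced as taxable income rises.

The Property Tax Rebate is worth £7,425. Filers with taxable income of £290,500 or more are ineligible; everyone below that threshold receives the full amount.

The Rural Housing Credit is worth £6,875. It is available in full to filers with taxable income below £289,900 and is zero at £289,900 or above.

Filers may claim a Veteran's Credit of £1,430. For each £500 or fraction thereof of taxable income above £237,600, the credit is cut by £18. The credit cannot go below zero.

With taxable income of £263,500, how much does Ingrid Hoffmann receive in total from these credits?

£14,794

Property Tax Rebate: £263,500 is below the £290,500 cutoff, so the full £7,425 applies.
Rural Housing Credit: £263,500 is below the £289,900 cutoff, so the full £6,875 applies.
Veteran's Credit: income exceeds £237,600 by £25,900, which is 52 full-or-partial £500 increments; reduction = 52 × £18 = £936, leaving £494.
Total: £7,425 + £6,875 + £494 = £14,794.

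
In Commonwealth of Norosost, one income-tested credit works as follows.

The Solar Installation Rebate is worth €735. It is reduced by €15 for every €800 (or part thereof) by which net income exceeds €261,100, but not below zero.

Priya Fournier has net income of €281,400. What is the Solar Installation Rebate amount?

Solar Installation Rebate: income exceeds €261,100 by €20,300, which is 26 full-or-partial €800 increments; reduction = 26 × €15 = €390, leaving €345.

€345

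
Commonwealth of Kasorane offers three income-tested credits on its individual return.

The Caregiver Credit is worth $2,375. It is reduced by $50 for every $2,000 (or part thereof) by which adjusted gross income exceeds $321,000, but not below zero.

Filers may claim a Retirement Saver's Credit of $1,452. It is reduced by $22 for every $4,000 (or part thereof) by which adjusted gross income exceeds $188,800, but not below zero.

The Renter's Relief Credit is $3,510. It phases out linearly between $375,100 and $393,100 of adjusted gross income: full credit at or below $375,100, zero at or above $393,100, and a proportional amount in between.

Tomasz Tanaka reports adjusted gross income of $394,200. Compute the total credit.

$833

Caregiver Credit: income exceeds $321,000 by $73,200, which is 37 full-or-partial $2,000 increments; reduction = 37 × $50 = $1,850, leaving $525.
Retirement Saver's Credit: income exceeds $188,800 by $205,400, which is 52 full-or-partial $4,000 increments; reduction = 52 × $22 = $1,144, leaving $308.
Renter's Relief Credit: $394,200 is at or above $393,100, so the credit is $0.
Total: $525 + $308 + $0 = $833.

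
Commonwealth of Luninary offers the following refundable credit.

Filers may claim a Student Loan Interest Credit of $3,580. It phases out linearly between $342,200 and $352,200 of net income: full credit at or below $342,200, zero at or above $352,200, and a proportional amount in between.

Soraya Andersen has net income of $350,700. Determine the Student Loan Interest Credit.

Student Loan Interest Credit: $350,700 is $8,500 into a $10,000 phase-out range, leaving 1,500/10,000 of the credit: $3,580 × 1,500/10,000 = $537.

$537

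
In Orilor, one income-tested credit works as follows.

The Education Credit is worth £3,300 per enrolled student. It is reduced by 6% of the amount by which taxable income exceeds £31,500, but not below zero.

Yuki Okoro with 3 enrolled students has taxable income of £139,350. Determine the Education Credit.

£3,429

Education Credit: base = 3 × £3,300 = £9,900. 6% of the £107,850 excess over £31,500 is £6,471; credit = £9,900 − £6,471 = £3,429.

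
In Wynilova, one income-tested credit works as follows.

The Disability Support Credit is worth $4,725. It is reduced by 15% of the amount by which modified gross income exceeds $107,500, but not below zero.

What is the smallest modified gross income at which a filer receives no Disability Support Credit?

$139,000

The credit falls by 15% of each dollar above $107,500, so it reaches zero when the excess is $4,725 / 15% = $31,500: income = $107,500 + $31,500 = $139,000.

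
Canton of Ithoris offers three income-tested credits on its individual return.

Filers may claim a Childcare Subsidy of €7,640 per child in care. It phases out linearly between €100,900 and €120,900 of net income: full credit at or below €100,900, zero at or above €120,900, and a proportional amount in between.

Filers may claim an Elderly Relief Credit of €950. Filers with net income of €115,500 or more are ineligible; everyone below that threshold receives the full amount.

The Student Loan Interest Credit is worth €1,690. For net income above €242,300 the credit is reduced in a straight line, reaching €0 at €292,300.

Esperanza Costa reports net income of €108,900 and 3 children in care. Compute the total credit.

Childcare Subsidy: base = 3 × €7,640 = €22,920. €108,900 is €8,000 into a €20,000 phase-out range, leaving 12,000/20,000 of the credit: €22,920 × 12,000/20,000 = €13,752.
Elderly Relief Credit: €108,900 is below the €115,500 cutoff, so the full €950 applies.
Student Loan Interest Credit: €108,900 is at or below the €242,300 threshold, so the full €1,690 applies.
Total: €13,752 + €950 + €1,690 = €16,392.

€16,392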